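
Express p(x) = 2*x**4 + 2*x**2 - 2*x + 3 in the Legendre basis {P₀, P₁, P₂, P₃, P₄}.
(61/15)P₀ + (-2)P₁ + (52/21)P₂ + (16/35)P₄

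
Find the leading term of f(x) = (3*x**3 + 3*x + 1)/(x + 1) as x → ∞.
3*x**2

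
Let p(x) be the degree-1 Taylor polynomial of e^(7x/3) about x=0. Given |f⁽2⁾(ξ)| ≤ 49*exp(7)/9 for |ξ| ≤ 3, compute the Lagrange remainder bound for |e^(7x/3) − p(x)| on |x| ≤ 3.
49*exp(7)/2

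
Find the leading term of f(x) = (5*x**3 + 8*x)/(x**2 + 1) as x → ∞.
5*x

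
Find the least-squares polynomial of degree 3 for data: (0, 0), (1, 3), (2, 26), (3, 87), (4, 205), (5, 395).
11/126 + (-185/108)x + (185/126)x² + (317/108)x³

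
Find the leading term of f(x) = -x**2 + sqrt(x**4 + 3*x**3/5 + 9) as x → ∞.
3*x/10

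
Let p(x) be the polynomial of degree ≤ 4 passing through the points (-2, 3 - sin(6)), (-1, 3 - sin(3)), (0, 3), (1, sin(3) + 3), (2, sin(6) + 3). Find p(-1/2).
-5*sin(3)/8 + sin(6)/16 + 3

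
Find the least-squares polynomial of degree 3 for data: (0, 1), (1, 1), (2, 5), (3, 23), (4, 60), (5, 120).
155/126 + (-221/108)x + (19/252)x² + (55/54)x³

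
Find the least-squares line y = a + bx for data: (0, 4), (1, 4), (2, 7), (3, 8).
a = 7/2, b = 3/2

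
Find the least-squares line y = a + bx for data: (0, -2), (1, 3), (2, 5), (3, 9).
a = -3/2, b = 7/2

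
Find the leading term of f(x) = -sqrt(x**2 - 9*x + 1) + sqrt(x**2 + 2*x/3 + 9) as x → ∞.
29/6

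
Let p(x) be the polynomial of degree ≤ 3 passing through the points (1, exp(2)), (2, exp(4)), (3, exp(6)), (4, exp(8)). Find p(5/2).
(-exp(6) - 1 + 9*exp(2) + 9*exp(4))*exp(2)/16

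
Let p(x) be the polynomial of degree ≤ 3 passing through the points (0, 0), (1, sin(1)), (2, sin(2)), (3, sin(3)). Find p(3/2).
-sin(3)/16 + 9*sin(1)/16 + 9*sin(2)/16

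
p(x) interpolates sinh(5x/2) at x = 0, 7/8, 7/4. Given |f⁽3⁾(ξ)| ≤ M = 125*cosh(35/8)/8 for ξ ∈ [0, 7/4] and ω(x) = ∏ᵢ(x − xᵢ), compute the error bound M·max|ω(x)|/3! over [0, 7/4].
42875*sqrt(3)*cosh(35/8)/110592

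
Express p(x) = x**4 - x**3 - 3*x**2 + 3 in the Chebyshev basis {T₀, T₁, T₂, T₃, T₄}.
(15/8)T₀ + (-3/4)T₁ - T₂ + (-1/4)T₃ + (1/8)T₄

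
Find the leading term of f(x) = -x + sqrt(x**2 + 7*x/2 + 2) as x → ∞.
7/4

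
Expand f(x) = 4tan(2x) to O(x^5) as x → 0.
8*x + 32*x**3/3 + O(x**5)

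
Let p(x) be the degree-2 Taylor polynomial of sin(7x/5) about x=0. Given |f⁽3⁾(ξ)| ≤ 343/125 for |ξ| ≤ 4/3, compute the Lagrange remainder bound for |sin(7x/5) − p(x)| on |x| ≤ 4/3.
10976/10125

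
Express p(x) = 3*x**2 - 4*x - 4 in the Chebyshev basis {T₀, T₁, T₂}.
(-5/2)T₀ + (-4)T₁ + (3/2)T₂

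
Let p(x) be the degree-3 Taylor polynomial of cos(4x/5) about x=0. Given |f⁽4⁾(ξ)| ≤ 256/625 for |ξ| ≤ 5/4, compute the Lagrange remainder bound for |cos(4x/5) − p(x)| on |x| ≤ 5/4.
1/24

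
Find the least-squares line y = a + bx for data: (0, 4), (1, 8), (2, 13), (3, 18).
a = 37/10, b = 47/10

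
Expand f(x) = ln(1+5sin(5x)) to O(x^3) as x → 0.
25*x - 625*x**2/2 + O(x**3)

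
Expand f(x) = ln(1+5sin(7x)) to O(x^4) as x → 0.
35*x - 1225*x**2/2 + 84035*x**3/6 + O(x**4)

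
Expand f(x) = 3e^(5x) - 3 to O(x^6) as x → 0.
15*x + 75*x**2/2 + 125*x**3/2 + 625*x**4/8 + 625*x**5/8 + O(x**6)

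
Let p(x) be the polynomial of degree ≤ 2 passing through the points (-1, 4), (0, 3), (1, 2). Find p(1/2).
5/2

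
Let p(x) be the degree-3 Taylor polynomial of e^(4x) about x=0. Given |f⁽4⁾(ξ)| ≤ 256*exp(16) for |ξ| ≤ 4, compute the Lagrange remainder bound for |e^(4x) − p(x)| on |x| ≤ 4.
8192*exp(16)/3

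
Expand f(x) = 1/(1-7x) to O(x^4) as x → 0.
1 + 7*x + 49*x**2 + 343*x**3 + O(x**4)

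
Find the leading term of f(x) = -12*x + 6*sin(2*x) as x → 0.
-8*x**3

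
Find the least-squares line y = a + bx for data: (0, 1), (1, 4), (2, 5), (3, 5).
a = 9/5, b = 13/10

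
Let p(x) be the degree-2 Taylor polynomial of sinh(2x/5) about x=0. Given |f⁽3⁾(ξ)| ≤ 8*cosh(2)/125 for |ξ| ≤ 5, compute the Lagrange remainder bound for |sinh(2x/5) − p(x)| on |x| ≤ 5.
4*cosh(2)/3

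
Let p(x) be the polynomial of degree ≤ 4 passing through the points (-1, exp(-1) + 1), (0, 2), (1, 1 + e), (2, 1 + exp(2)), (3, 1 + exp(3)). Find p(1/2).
(-5 + e*(-20*exp(2) + 3*exp(3) + 188 + 90*e))*exp(-1)/128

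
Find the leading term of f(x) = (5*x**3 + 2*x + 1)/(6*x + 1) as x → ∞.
5*x**2/6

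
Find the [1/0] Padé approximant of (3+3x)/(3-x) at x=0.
4*x/3 + 1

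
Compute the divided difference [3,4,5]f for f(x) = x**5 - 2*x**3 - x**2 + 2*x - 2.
635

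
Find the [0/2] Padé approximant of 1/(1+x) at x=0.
1/(x + 1)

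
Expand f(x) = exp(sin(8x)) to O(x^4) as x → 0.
1 + 8*x + 32*x**2 + O(x**4)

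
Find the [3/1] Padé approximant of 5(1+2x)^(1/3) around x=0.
(-40*x**3/81 + 20*x**2/9 + 10*x + 5)/(4*x/3 + 1)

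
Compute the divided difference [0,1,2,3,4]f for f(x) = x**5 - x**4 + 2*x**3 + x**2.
9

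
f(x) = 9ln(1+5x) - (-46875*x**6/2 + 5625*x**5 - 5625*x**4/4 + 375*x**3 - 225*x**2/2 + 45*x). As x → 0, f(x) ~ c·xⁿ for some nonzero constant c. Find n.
7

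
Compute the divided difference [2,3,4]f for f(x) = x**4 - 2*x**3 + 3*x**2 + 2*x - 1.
40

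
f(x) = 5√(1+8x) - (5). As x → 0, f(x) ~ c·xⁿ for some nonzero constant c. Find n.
1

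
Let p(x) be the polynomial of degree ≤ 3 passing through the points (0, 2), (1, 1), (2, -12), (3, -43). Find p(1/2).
21/8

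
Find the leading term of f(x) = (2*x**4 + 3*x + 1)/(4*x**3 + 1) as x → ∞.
x/2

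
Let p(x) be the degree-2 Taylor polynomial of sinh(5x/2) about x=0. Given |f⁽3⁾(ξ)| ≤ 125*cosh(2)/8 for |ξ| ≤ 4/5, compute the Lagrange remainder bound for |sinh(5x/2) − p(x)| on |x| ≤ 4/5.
4*cosh(2)/3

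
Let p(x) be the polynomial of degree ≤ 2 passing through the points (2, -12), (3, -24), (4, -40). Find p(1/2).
-3/2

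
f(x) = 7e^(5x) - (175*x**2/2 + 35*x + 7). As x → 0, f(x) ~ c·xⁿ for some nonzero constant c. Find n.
3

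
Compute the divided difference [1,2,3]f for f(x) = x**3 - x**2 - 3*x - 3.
5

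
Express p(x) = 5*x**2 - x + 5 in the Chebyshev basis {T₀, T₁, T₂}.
(15/2)T₀ - T₁ + (5/2)T₂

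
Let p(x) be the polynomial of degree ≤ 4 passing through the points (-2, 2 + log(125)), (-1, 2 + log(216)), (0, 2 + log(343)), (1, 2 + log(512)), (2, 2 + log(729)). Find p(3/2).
2 + log(9216*sqrt(2)*3**(19/64)*5**(113/128)*7**(23/64)/245)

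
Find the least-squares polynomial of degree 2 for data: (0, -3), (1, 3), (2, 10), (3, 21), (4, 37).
-18/7 + (103/35)x + (12/7)x²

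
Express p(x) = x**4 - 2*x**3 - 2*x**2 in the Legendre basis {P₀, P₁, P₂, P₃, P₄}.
(-7/15)P₀ + (-6/5)P₁ + (-16/21)P₂ + (-4/5)P₃ + (8/35)P₄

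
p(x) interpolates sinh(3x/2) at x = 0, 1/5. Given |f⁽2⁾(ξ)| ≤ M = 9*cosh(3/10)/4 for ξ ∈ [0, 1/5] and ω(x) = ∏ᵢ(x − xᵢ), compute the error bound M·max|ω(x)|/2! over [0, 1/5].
9*cosh(3/10)/800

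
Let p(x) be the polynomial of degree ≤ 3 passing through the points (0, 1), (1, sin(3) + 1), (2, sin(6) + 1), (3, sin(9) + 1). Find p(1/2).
sin(9)/16 - 5*sin(6)/16 + 15*sin(3)/16 + 1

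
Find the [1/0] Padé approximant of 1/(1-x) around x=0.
x + 1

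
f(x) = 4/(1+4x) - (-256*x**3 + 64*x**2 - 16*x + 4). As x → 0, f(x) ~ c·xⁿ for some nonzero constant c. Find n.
4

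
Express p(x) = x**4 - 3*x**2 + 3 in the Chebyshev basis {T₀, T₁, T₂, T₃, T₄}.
(15/8)T₀ - T₂ + (1/8)T₄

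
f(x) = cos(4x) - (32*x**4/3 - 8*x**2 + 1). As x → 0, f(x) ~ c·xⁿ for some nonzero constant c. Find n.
6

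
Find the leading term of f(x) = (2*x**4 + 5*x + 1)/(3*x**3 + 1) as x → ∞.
2*x/3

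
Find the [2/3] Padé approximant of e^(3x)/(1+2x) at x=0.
(123*x**2/140 + 54*x/35 + 1)/(183*x**3/140 - 303*x**2/140 + 19*x/35 + 1)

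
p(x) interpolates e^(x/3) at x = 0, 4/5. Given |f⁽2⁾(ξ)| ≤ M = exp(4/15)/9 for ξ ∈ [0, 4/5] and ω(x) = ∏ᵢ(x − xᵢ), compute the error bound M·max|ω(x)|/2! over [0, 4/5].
2*exp(4/15)/225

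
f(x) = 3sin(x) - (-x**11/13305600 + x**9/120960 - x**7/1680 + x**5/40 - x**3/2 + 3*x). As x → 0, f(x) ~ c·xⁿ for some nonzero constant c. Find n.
13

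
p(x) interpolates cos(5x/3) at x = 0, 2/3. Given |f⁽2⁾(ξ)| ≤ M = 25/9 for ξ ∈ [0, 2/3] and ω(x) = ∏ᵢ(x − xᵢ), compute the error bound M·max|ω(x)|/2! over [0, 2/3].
25/162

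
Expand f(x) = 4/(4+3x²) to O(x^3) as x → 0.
1 - 3*x**2/4 + O(x**3)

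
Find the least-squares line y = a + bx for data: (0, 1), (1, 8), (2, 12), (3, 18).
a = 3/2, b = 11/2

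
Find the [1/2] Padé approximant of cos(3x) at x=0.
1/(9*x**2/2 + 1)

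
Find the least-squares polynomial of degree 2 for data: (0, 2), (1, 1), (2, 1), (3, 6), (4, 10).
68/35 + (-153/70)x + (15/14)x²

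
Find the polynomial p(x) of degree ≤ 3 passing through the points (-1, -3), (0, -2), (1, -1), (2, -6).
-x**3 + 2*x - 2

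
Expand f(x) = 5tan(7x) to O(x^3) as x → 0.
35*x + O(x**3)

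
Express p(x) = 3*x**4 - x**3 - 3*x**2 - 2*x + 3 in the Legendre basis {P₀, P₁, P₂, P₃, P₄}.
(13/5)P₀ + (-13/5)P₁ + (-2/7)P₂ + (-2/5)P₃ + (24/35)P₄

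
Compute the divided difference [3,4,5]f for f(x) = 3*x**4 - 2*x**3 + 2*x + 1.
267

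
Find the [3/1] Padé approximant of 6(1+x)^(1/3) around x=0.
(-2*x**3/27 + 2*x**2/3 + 6*x + 6)/(2*x/3 + 1)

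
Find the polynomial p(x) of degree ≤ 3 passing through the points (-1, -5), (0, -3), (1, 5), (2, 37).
3*x**3 + 3*x**2 + 2*x - 3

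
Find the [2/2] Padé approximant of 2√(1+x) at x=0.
(5*x**2/8 + 5*x/2 + 2)/(x**2/16 + 3*x/4 + 1)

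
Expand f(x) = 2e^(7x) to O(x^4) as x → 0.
2 + 14*x + 49*x**2 + 343*x**3/3 + O(x**4)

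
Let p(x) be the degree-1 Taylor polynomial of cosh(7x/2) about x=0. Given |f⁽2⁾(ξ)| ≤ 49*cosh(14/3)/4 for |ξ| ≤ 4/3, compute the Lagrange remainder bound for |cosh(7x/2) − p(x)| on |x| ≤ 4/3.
98*cosh(14/3)/9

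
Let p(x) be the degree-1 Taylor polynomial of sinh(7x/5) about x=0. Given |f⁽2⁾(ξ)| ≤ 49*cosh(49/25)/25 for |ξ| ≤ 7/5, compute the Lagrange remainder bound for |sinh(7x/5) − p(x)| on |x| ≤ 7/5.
2401*cosh(49/25)/1250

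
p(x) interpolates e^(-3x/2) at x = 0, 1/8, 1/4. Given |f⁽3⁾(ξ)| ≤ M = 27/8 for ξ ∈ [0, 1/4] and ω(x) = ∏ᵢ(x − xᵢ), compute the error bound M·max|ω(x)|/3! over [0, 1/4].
sqrt(3)/4096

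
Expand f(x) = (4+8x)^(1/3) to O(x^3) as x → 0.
2**(2/3) + 2*2**(2/3)*x/3 - 4*2**(2/3)*x**2/9 + O(x**3)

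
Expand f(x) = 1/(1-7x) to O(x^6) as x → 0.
1 + 7*x + 49*x**2 + 343*x**3 + 2401*x**4 + 16807*x**5 + O(x**6)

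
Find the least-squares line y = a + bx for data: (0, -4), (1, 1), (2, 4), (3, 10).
a = -4, b = 9/2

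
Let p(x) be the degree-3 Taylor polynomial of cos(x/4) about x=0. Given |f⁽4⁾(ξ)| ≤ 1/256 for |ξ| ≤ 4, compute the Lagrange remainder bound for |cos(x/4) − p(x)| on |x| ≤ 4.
1/24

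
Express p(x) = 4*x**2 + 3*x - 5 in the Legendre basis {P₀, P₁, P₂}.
(-11/3)P₀ + (3)P₁ + (8/3)P₂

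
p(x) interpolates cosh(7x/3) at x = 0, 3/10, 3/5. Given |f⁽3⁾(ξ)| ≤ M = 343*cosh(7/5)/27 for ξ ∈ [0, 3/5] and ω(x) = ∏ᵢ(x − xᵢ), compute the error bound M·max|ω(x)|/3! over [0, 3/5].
343*sqrt(3)*cosh(7/5)/27000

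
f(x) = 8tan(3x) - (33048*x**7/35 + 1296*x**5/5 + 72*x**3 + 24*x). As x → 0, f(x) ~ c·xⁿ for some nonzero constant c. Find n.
9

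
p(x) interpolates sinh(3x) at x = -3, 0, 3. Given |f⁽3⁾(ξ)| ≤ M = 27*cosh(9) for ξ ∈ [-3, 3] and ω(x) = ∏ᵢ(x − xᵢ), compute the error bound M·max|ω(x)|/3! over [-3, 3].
27*sqrt(3)*cosh(9)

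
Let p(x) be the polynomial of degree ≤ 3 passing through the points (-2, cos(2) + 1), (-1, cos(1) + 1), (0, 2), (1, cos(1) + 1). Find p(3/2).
-19/16 - 5*cos(2)/16 + 7*cos(1)/2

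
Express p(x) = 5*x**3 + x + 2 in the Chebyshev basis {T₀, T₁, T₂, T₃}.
(2)T₀ + (19/4)T₁ + (5/4)T₃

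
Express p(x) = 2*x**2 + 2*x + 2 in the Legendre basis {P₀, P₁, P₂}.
(8/3)P₀ + (2)P₁ + (4/3)P₂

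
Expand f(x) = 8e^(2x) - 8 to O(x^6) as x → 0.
16*x + 16*x**2 + 32*x**3/3 + 16*x**4/3 + 32*x**5/15 + O(x**6)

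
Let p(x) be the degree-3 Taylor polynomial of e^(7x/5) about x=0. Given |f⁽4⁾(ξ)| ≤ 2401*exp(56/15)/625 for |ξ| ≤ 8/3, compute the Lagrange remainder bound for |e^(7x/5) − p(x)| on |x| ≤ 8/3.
1229312*exp(56/15)/151875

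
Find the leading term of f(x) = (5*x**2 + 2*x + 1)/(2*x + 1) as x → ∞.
5*x/2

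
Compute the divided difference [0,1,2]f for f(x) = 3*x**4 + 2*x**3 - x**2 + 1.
26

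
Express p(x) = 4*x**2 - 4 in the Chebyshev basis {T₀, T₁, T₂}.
(-2)T₀ + (2)T₂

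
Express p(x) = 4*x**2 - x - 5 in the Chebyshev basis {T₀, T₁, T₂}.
(-3)T₀ - T₁ + (2)T₂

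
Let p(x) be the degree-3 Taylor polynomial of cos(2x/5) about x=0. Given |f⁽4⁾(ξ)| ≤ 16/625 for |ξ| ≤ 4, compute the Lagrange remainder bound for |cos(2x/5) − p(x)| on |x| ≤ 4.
512/1875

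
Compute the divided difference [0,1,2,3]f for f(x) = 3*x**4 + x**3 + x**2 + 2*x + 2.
19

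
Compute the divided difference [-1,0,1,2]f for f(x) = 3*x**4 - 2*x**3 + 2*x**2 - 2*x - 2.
4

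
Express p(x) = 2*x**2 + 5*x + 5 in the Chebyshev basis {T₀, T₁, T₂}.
(6)T₀ + (5)T₁ + T₂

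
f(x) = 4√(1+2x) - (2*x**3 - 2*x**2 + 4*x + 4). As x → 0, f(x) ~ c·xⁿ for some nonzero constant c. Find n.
4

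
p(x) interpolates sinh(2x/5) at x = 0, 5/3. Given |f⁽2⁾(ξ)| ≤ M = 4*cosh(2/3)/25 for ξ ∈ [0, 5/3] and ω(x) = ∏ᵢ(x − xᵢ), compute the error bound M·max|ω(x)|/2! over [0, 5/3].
cosh(2/3)/18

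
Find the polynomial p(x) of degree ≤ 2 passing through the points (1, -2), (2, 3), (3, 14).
3*x**2 - 4*x - 1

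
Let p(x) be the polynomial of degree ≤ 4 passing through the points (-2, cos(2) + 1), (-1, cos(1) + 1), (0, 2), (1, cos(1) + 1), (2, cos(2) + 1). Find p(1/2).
-cos(2)/64 + 5*cos(1)/16 + 109/64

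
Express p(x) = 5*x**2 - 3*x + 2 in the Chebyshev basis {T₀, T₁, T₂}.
(9/2)T₀ + (-3)T₁ + (5/2)T₂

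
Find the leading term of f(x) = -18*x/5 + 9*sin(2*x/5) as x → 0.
-12*x**3/125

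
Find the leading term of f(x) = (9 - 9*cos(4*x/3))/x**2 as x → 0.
8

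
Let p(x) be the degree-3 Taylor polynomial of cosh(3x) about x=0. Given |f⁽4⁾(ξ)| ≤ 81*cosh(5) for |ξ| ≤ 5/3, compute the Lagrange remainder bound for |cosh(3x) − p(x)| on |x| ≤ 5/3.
625*cosh(5)/24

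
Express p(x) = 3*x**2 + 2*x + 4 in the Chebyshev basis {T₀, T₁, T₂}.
(11/2)T₀ + (2)T₁ + (3/2)T₂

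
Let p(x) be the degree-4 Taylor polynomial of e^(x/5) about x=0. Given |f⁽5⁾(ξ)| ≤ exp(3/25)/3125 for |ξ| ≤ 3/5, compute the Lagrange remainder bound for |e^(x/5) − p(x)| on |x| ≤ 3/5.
81*exp(3/25)/390625000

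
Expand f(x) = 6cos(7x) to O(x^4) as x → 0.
6 - 147*x**2 + O(x**4)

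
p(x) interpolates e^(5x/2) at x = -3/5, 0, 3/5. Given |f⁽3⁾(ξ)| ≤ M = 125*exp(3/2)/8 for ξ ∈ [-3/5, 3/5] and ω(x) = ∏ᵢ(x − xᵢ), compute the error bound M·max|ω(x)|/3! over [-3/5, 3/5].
sqrt(3)*exp(3/2)/8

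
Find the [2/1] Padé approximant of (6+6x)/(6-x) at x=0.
(x + 1)/(1 - x/6)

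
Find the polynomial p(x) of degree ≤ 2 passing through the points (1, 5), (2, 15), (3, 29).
2*x**2 + 4*x - 1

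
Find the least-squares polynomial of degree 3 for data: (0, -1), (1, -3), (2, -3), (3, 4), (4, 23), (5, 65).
-25/21 + (41/63)x + (-64/21)x² + (10/9)x³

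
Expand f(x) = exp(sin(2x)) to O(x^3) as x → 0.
1 + 2*x + 2*x**2 + O(x**3)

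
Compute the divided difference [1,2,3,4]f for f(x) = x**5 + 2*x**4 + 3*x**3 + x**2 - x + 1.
88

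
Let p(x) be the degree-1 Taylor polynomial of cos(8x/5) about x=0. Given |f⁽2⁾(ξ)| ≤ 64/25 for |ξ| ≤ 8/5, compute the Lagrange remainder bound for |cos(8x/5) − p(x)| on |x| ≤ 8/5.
2048/625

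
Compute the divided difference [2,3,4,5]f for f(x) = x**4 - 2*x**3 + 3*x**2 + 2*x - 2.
12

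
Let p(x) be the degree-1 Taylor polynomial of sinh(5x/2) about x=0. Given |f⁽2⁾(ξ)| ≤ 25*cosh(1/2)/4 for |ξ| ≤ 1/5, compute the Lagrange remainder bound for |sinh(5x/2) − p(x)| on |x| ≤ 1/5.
cosh(1/2)/8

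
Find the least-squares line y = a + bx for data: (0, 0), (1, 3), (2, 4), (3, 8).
a = 0, b = 5/2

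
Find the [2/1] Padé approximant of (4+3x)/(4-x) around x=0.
(3*x/4 + 1)/(1 - x/4)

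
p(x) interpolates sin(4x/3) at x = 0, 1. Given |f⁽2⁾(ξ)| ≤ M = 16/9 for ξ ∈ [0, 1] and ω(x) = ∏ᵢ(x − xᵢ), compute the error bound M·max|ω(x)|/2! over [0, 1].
2/9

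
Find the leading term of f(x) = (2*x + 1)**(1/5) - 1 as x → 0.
2*x/5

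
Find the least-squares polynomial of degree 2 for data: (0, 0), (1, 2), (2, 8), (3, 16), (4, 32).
2/7 + (-27/35)x + (15/7)x²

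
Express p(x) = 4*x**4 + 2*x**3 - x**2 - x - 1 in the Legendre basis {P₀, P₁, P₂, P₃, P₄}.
(-8/15)P₀ + (1/5)P₁ + (34/21)P₂ + (4/5)P₃ + (32/35)P₄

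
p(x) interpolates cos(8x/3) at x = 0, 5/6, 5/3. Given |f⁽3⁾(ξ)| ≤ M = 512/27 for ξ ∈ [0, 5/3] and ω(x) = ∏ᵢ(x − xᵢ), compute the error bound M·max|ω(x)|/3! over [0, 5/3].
8000*sqrt(3)/19683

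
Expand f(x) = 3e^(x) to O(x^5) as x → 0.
3 + 3*x + 3*x**2/2 + x**3/2 + x**4/8 + O(x**5)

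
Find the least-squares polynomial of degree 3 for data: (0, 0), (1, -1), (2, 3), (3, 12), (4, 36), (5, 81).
-17/63 + (241/189)x + (-265/126)x² + (55/54)x³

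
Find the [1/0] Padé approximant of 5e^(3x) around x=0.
15*x + 5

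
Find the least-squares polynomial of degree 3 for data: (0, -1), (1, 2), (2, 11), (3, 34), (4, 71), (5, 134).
-67/63 + (332/189)x + (26/63)x² + (25/27)x³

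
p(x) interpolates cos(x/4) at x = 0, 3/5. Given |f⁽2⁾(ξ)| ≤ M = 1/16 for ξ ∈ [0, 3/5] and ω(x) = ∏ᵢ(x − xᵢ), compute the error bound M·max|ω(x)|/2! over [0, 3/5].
9/3200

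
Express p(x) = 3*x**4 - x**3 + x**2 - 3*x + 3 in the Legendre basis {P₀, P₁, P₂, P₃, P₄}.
(59/15)P₀ + (-18/5)P₁ + (50/21)P₂ + (-2/5)P₃ + (24/35)P₄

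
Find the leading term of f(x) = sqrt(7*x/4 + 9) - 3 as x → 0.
7*x/24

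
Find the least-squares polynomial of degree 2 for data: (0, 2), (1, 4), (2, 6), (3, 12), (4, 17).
71/35 + (33/35)x + (5/7)x²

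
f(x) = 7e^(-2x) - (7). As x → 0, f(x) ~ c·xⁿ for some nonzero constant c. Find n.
1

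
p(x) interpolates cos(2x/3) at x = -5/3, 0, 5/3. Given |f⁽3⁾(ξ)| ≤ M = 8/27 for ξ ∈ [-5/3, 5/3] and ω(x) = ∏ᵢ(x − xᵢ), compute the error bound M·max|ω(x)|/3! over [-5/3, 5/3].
1000*sqrt(3)/19683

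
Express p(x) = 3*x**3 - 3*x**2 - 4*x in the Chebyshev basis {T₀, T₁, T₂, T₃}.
(-3/2)T₀ + (-7/4)T₁ + (-3/2)T₂ + (3/4)T₃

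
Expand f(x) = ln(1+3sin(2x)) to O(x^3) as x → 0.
6*x - 18*x**2 + O(x**3)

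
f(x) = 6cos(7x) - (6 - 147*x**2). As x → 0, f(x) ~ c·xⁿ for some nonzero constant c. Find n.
4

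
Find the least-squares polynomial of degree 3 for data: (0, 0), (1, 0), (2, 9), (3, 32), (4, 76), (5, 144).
1/21 + (-185/63)x + (40/21)x² + (8/9)x³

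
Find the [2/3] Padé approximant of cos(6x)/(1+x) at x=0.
(1 - 15*x**2)/(3*x**3 + 3*x**2 + x + 1)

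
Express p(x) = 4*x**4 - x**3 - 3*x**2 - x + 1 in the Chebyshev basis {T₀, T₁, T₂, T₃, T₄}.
T₀ + (-7/4)T₁ + (1/2)T₂ + (-1/4)T₃ + (1/2)T₄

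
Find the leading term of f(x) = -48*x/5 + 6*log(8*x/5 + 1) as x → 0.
-192*x**2/25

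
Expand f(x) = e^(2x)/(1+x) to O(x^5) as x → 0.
1 + x + x**2 + x**3/3 + x**4/3 + O(x**5)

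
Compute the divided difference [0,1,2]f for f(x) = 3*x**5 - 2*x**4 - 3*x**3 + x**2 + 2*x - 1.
23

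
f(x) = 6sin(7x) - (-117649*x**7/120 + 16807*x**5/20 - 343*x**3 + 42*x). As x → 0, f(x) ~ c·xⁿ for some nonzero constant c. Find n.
9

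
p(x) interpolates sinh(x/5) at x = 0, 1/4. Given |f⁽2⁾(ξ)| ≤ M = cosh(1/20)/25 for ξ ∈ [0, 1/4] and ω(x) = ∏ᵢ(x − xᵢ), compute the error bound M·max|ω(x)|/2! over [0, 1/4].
cosh(1/20)/3200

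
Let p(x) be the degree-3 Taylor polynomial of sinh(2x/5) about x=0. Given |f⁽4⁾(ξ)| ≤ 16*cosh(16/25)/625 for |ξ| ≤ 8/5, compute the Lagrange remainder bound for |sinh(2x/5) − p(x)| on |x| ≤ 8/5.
8192*cosh(16/25)/1171875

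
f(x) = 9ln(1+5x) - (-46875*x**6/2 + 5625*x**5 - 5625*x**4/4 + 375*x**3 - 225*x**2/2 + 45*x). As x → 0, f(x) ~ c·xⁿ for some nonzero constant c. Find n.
7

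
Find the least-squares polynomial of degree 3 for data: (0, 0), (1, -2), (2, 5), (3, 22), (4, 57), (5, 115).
-23/126 + (-2185/756)x + (209/252)x² + (47/54)x³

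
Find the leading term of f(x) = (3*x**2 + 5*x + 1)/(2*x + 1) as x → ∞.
3*x/2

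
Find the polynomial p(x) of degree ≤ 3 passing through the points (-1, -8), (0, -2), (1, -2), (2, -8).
-3*x**2 + 3*x - 2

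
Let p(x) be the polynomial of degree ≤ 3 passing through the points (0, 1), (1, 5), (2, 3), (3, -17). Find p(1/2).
3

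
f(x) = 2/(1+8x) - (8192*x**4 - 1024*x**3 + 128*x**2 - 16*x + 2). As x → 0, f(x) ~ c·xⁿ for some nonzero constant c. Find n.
5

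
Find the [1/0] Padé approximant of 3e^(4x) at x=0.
12*x + 3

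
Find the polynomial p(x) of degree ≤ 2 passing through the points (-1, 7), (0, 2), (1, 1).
2*x**2 - 3*x + 2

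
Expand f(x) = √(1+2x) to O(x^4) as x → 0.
1 + x - x**2/2 + x**3/2 + O(x**4)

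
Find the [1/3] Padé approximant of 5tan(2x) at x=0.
10*x/(1 - 4*x**2/3)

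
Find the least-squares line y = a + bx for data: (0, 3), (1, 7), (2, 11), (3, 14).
a = 16/5, b = 37/10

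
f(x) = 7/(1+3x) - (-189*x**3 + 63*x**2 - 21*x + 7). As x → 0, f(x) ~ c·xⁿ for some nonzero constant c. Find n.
4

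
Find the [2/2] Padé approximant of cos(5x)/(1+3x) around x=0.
(-425*x**2/84 - 25*x/14 + 1)/(25*x**2/12 + 17*x/14 + 1)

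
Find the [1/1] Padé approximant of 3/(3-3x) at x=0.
1/(1 - x)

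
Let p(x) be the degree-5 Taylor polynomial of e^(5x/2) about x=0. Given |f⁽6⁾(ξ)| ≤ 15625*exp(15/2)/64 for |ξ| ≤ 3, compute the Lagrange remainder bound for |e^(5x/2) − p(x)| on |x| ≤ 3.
253125*exp(15/2)/1024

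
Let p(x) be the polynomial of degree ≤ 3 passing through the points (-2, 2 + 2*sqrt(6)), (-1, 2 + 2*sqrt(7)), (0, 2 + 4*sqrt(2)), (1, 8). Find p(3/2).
-35*sqrt(2)/4 - 5*sqrt(6)/8 + 21*sqrt(7)/8 + 121/8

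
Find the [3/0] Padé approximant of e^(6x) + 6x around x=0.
36*x**3 + 18*x**2 + 12*x + 1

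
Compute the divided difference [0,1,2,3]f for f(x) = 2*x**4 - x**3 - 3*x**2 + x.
11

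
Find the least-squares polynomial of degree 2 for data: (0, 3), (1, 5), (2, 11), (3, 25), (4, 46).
118/35 + (-89/35)x + (23/7)x²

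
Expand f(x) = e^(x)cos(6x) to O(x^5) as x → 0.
1 + x - 35*x**2/2 - 107*x**3/6 + 1081*x**4/24 + O(x**5)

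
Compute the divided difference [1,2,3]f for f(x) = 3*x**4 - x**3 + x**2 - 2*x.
70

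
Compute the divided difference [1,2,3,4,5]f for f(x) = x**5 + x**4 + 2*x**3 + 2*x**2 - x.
16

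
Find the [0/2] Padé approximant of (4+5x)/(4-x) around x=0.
1/(15*x**2/8 - 3*x/2 + 1)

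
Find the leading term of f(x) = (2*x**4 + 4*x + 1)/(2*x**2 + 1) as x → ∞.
x**2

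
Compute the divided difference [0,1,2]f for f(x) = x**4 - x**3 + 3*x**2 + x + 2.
7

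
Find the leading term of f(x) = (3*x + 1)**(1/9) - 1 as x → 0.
x/3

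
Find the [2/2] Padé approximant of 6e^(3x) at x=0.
(9*x**2/2 + 9*x + 6)/(3*x**2/4 - 3*x/2 + 1)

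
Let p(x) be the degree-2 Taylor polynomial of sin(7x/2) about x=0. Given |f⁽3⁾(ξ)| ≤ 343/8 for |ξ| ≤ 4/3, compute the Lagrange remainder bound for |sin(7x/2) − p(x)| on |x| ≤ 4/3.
1372/81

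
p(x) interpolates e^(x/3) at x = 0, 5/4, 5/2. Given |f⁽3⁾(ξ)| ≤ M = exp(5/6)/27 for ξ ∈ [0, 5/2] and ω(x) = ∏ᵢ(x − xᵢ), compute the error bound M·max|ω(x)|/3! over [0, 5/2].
125*sqrt(3)*exp(5/6)/46656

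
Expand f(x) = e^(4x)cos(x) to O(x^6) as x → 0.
1 + 4*x + 15*x**2/2 + 26*x**3/3 + 161*x**4/24 + 101*x**5/30 + O(x**6)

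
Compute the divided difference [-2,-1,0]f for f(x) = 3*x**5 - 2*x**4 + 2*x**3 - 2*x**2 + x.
-67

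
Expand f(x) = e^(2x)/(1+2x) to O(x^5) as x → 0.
1 + 2*x**2 - 8*x**3/3 + 6*x**4 + O(x**5)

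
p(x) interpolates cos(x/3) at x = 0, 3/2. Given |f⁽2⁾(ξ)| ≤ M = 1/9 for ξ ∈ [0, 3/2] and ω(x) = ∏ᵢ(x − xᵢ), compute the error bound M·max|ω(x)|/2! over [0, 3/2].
1/32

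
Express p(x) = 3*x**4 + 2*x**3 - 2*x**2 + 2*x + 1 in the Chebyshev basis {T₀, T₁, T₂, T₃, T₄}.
(9/8)T₀ + (7/2)T₁ + (1/2)T₂ + (1/2)T₃ + (3/8)T₄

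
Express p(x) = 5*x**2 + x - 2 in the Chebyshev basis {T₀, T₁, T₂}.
(1/2)T₀ + T₁ + (5/2)T₂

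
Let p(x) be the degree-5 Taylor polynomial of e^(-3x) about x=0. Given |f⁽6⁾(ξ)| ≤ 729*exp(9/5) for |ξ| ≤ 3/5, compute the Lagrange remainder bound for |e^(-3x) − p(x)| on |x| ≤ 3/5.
59049*exp(9/5)/1250000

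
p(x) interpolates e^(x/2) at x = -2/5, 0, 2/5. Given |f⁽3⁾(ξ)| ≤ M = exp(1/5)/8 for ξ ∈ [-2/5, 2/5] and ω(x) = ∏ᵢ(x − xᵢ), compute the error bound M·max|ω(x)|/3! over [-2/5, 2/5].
sqrt(3)*exp(1/5)/3375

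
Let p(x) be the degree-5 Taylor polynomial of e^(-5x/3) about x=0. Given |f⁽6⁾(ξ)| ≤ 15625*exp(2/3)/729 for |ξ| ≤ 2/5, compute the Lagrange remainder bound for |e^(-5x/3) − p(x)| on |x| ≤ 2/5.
4*exp(2/3)/32805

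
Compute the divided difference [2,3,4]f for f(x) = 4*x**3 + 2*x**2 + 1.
38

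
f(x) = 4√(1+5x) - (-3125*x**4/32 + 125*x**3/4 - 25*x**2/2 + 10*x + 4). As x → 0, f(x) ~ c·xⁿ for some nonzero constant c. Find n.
5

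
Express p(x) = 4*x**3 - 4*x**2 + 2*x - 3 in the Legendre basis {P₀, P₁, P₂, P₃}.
(-13/3)P₀ + (22/5)P₁ + (-8/3)P₂ + (8/5)P₃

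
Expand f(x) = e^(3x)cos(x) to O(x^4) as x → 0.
1 + 3*x + 4*x**2 + 3*x**3 + O(x**4)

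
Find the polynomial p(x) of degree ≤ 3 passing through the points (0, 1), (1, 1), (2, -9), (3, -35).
-x**3 - 2*x**2 + 3*x + 1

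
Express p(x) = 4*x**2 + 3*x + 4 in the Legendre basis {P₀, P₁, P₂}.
(16/3)P₀ + (3)P₁ + (8/3)P₂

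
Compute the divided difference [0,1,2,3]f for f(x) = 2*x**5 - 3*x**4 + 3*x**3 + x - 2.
35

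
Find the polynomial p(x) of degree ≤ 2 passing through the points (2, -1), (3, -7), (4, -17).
-2*x**2 + 4*x - 1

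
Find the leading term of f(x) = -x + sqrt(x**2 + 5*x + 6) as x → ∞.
5/2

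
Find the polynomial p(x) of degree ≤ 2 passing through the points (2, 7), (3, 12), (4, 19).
x**2 + 3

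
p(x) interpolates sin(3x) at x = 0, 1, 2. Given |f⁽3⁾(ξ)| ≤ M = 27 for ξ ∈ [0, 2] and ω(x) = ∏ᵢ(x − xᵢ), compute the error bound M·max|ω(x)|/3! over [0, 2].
sqrt(3)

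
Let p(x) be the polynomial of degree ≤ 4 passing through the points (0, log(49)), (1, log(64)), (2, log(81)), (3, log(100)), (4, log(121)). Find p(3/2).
-5*log(10)/16 - 5*log(7)/64 + 3*log(11)/64 + 45*log(2)/16 + 45*log(3)/16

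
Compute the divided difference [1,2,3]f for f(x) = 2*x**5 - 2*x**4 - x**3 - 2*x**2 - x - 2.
122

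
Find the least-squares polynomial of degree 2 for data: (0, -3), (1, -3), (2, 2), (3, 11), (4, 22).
-23/7 + (-36/35)x + (13/7)x²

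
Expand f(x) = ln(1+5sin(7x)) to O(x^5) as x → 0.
35*x - 1225*x**2/2 + 84035*x**3/6 - 4381825*x**4/12 + O(x**5)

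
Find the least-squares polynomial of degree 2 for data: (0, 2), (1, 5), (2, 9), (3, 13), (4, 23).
12/5 + x + x²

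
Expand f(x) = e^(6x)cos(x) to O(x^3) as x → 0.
1 + 6*x + 35*x**2/2 + O(x**3)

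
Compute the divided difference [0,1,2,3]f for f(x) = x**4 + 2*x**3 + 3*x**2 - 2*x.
8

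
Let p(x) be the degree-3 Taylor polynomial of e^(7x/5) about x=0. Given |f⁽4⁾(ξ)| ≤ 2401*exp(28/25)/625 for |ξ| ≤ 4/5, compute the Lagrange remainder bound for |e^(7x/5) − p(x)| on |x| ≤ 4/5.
76832*exp(28/25)/1171875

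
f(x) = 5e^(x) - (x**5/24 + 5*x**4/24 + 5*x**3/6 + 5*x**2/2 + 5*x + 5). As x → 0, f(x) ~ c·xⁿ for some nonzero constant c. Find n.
6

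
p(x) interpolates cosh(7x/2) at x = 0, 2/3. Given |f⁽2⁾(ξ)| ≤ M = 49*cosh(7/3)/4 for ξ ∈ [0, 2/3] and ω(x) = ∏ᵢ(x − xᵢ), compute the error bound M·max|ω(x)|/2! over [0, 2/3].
49*cosh(7/3)/72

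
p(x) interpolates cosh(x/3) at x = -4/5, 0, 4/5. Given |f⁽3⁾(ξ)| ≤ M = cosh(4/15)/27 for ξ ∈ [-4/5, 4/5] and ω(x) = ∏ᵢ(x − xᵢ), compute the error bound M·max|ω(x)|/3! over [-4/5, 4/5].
64*sqrt(3)*cosh(4/15)/91125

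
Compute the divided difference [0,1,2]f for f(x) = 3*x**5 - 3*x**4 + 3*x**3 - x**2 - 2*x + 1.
32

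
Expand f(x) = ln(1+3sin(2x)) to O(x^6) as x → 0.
6*x - 18*x**2 + 68*x**3 - 300*x**4 + 1412*x**5 + O(x**6)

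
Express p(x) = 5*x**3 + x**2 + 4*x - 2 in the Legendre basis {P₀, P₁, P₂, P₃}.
(-5/3)P₀ + (7)P₁ + (2/3)P₂ + (2)P₃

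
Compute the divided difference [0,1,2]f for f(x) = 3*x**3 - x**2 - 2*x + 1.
8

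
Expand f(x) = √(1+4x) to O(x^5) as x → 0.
1 + 2*x - 2*x**2 + 4*x**3 - 10*x**4 + O(x**5)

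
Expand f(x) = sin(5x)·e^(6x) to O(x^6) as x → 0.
5*x + 30*x**2 + 415*x**3/6 + 55*x**4 - 1895*x**5/24 + O(x**6)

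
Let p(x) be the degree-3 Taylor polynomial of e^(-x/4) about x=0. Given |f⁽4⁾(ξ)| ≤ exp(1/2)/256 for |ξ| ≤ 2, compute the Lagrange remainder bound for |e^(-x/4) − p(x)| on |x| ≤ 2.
exp(1/2)/384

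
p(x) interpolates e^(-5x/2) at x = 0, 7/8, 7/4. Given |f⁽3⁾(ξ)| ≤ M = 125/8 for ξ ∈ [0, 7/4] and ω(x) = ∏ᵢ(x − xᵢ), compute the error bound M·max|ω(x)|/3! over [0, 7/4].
42875*sqrt(3)/110592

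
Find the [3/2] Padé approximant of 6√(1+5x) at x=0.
(375*x**3/16 + 675*x**2/8 + 45*x + 6)/(75*x**2/16 + 5*x + 1)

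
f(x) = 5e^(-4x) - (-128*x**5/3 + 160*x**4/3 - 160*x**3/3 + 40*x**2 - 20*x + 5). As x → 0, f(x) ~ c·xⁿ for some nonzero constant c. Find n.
6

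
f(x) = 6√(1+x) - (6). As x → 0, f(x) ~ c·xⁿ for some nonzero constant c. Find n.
1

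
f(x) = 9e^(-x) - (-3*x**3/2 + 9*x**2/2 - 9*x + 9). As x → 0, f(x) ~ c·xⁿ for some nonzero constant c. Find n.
4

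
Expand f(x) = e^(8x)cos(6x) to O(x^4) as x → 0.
1 + 8*x + 14*x**2 - 176*x**3/3 + O(x**4)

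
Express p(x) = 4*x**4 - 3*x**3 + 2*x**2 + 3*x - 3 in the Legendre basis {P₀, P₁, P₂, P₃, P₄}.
(-23/15)P₀ + (6/5)P₁ + (76/21)P₂ + (-6/5)P₃ + (32/35)P₄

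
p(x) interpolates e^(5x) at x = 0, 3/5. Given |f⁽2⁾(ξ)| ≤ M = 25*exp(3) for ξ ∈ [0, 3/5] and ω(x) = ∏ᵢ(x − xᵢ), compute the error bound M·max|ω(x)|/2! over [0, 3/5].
9*exp(3)/8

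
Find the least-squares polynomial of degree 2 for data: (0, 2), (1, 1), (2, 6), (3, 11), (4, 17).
7/5 + x²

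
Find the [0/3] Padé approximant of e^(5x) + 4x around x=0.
1/(-3149*x**3/6 + 137*x**2/2 - 9*x + 1)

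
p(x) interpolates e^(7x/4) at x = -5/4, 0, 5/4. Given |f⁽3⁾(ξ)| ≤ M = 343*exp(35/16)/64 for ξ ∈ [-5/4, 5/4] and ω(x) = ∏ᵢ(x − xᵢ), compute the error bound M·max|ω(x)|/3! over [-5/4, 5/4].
42875*sqrt(3)*exp(35/16)/110592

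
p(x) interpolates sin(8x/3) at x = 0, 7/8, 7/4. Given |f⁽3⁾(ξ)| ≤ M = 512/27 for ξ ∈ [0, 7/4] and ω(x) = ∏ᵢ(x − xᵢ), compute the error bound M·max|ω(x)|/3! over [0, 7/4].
343*sqrt(3)/729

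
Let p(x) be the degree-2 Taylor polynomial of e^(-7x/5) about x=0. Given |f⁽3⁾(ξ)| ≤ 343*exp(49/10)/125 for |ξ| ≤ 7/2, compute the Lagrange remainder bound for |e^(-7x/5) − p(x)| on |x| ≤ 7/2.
117649*exp(49/10)/6000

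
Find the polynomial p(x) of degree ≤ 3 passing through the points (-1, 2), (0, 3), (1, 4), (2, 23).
3*x**3 - 2*x + 3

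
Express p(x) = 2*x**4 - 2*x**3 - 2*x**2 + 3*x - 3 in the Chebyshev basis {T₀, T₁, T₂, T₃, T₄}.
(-13/4)T₀ + (3/2)T₁ + (-1/2)T₃ + (1/4)T₄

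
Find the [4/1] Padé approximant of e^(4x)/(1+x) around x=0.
(224*x**4/225 + 32*x**3/15 + 72*x**2/25 + 172*x/75 + 1)/(1 - 53*x/75)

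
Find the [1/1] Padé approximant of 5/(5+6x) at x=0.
1/(6*x/5 + 1)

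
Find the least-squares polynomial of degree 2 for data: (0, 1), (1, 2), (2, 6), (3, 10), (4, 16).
29/35 + (33/35)x + (5/7)x²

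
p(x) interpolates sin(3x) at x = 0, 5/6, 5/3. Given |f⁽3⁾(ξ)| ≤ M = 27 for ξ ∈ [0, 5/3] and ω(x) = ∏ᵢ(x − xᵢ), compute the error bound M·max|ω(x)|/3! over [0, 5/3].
125*sqrt(3)/216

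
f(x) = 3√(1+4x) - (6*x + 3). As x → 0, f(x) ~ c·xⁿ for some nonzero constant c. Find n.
2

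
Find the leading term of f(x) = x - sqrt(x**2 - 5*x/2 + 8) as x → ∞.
5/4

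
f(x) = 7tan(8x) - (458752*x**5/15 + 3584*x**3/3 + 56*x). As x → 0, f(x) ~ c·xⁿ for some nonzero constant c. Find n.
7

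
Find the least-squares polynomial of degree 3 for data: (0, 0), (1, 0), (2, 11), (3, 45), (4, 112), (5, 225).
-1/63 + (-653/378)x + (-37/252)x² + (205/108)x³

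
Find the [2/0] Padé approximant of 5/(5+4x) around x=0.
16*x**2/25 - 4*x/5 + 1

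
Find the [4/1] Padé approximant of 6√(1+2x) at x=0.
(9*x**4/20 - 6*x**3/5 + 27*x**2/5 + 72*x/5 + 6)/(7*x/5 + 1)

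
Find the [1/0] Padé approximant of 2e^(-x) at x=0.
2 - 2*x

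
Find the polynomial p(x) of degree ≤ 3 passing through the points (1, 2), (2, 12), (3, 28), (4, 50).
3*x**2 + x - 2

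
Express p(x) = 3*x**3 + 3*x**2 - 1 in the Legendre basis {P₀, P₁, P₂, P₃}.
(9/5)P₁ + (2)P₂ + (6/5)P₃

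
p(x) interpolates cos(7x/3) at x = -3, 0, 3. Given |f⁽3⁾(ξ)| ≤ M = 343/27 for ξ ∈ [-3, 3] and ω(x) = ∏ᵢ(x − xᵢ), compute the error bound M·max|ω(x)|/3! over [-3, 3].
343*sqrt(3)/27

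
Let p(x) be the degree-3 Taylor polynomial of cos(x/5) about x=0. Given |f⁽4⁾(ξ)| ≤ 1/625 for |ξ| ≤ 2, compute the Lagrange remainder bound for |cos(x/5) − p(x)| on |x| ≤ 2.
2/1875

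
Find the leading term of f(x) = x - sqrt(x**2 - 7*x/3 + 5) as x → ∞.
7/6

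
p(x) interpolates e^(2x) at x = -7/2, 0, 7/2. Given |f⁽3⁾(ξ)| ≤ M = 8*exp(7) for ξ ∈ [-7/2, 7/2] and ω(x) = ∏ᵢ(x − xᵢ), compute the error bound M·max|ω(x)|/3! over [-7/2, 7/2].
343*sqrt(3)*exp(7)/27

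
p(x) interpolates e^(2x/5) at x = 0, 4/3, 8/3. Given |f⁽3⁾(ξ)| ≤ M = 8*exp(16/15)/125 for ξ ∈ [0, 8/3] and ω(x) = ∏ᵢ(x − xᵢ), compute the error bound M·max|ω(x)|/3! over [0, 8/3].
512*sqrt(3)*exp(16/15)/91125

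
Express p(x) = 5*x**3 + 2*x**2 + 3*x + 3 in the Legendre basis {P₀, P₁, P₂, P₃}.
(11/3)P₀ + (6)P₁ + (4/3)P₂ + (2)P₃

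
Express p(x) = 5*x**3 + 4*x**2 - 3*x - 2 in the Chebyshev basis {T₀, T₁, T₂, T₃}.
(3/4)T₁ + (2)T₂ + (5/4)T₃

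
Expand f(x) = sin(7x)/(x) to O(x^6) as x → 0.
7 - 343*x**2/6 + 16807*x**4/120 + O(x**6)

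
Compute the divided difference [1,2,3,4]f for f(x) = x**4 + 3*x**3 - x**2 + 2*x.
13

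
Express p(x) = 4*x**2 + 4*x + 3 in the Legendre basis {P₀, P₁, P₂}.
(13/3)P₀ + (4)P₁ + (8/3)P₂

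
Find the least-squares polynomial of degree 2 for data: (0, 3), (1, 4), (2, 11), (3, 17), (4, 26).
89/35 + (113/70)x + (15/14)x²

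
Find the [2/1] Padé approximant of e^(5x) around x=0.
(25*x**2/6 + 10*x/3 + 1)/(1 - 5*x/3)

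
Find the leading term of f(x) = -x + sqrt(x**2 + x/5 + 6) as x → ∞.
1/10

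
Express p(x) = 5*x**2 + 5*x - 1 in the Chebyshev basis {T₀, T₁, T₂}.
(3/2)T₀ + (5)T₁ + (5/2)T₂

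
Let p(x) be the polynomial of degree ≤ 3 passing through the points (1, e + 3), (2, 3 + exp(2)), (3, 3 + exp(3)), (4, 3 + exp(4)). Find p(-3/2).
-105*exp(4)/16 - 495*exp(2)/16 + 3 + 231*e/16 + 385*exp(3)/16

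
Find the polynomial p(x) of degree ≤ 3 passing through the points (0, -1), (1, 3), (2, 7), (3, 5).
-x**3 + 3*x**2 + 2*x - 1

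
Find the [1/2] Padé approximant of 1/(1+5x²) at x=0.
1/(5*x**2 + 1)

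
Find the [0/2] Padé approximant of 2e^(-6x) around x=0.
2/(18*x**2 + 6*x + 1)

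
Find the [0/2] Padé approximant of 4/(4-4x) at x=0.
1/(1 - x)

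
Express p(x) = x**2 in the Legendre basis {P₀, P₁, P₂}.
(1/3)P₀ + (2/3)P₂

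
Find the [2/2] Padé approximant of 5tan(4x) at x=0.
20*x/(1 - 16*x**2/3)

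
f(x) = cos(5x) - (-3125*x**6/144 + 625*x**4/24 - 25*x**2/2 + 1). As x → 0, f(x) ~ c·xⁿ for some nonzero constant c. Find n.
8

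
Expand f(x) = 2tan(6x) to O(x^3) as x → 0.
12*x + O(x**3)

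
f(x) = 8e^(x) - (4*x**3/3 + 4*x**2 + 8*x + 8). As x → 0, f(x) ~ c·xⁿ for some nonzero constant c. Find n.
4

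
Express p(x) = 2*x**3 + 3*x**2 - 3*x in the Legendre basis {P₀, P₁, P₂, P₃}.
P₀ + (-9/5)P₁ + (2)P₂ + (4/5)P₃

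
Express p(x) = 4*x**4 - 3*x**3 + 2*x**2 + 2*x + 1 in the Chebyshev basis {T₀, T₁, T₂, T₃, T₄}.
(7/2)T₀ + (-1/4)T₁ + (3)T₂ + (-3/4)T₃ + (1/2)T₄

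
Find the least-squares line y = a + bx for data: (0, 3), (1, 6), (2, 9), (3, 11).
a = 16/5, b = 27/10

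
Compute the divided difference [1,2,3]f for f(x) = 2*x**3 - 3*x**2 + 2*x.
9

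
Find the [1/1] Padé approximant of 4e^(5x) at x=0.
(10*x + 4)/(1 - 5*x/2)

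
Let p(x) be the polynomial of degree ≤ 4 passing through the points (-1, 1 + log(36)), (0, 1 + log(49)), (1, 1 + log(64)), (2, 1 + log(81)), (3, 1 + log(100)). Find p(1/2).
1 + log(16*2**(3/16)*3**(19/64)*5**(3/64)*7**(15/16)/3)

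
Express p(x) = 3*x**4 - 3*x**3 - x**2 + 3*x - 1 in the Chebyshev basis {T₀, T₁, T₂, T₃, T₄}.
(-3/8)T₀ + (3/4)T₁ + T₂ + (-3/4)T₃ + (3/8)T₄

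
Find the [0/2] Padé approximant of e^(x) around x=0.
1/(x**2/2 - x + 1)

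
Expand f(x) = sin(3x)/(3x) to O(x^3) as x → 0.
1 - 3*x**2/2 + O(x**3)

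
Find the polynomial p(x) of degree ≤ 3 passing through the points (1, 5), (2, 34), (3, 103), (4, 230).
3*x**3 + 2*x**2 + 2*x - 2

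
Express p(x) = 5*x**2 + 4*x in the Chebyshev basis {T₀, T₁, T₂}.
(5/2)T₀ + (4)T₁ + (5/2)T₂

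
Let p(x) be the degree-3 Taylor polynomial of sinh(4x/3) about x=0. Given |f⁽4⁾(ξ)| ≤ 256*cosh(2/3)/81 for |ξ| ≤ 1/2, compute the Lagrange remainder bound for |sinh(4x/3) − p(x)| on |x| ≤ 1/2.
2*cosh(2/3)/243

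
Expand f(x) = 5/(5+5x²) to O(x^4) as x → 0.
1 - x**2 + O(x**4)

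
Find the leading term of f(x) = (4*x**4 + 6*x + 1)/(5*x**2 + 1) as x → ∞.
4*x**2/5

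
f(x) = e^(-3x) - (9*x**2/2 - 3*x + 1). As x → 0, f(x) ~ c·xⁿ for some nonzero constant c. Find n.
3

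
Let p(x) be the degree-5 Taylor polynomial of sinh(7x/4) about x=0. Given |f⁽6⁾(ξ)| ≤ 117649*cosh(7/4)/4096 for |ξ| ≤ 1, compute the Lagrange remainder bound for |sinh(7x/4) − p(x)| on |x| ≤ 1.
117649*cosh(7/4)/2949120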